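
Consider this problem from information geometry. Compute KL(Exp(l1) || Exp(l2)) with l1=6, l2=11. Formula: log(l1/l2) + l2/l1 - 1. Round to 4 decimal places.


KL divergence for exponential family:
KL = log(l1/l2) + l2/l1 - 1.
log(6/11) = -0.606136.
11/6 = 1.833333.
KL = -0.606136 + 1.833333 - 1 = 0.2272

0.2272


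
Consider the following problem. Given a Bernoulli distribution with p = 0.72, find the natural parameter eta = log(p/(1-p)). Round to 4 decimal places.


Natural parameter for Bernoulli: eta = log(p/(1-p)).
p = 0.72, 1-p = 0.28.
p/(1-p) = 2.571429.
eta = log(2.571429) = 0.9445

0.9445


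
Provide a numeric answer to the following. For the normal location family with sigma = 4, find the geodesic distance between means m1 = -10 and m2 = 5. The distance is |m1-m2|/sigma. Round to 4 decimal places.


On the fixed-variance normal subfamily, geodesic distance = |m1-m2|/sigma.
|-10 - 5| = 15.
sigma = 4.
d = 15/4 = 3.7500

3.7500


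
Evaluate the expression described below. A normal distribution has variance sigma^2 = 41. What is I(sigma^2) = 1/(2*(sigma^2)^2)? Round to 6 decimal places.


Fisher information for variance: I(sigma^2) = 1/(2*sigma^4).
sigma^2 = 41, so sigma^4 = 1681.
I = 1/(2*1681) = 1/3362 = 0.000297

0.000297


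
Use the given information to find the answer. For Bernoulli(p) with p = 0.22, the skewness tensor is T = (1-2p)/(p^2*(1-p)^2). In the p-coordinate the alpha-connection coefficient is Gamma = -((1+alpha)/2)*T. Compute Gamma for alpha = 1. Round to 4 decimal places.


Skewness (Amari-Chentsov) tensor: T = (1-2p)/(p^2*(1-p)^2).
p = 0.22, 1-2p = 0.56, p^2 = 0.0484, (1-p)^2 = 0.6084.
T = 0.56/(0.0484 * 0.6084) = 19.017502.
In the p-coordinate, Gamma^(alpha) = Gamma^(0) - (alpha/2)*T with Gamma^(0) = (1/2)*g'(p) = -T/2,
so Gamma^(alpha) = -((1+alpha)/2)*T.
alpha = 1, -(1+alpha)/2 = -1.0.
Gamma = -1.0 * 19.017502 = -19.0175

-19.0175


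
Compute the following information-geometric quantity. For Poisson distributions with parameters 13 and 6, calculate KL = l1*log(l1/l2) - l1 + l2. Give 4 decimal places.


KL divergence for Poisson:
KL = l1*log(l1/l2) - l1 + l2.
l1 = 13, l2 = 6.
log(13/6) = 0.77319.
l1*log(l1/l2) = 13 * 0.77319 = 10.051469.
KL = 10.051469 - 13 + 6 = 3.0515

3.0515


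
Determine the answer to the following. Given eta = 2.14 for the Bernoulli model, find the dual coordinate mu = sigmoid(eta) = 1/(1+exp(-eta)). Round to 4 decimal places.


Dual coordinate (expectation parameter) for Bernoulli:
mu = 1/(1+exp(-eta)).
eta = 2.14.
exp(-eta) = exp(-2.14) = 0.117655.
mu = 1/(1+0.117655) = 0.8947

0.8947


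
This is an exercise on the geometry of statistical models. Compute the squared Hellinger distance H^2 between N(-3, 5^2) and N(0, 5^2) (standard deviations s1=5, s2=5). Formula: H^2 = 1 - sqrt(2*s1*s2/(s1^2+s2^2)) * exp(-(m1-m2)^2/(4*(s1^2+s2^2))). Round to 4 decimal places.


Squared Hellinger distance for Gaussians:
H^2 = 1 - sqrt(2*s1*s2/(s1^2+s2^2)) * exp(-(m1-m2)^2/(4*(s1^2+s2^2))).
s1^2 = 25, s2^2 = 25, s1^2+s2^2 = 50.
sqrt(2*5*5/(50)) = 1.0.
(m1-m2)^2 = (-3)^2 = 9.
exp(-9/(4*50)) = exp(-0.045) = 0.955997.
H^2 = 1 - 1.0*0.955997 = 0.0440

0.0440


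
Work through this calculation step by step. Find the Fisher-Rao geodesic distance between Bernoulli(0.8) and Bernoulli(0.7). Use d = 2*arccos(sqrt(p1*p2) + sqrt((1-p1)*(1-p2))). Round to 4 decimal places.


Geodesic distance on Bernoulli manifold:
d(p1,p2) = 2*arccos(sqrt(p1*p2) + sqrt((1-p1)*(1-p2))).
sqrt(p1*p2) = sqrt(0.8*0.7) = 0.748331.
sqrt((1-p1)*(1-p2)) = sqrt(0.2*0.3) = 0.244949.
arg = 0.748331 + 0.244949 = 0.99328.
d = 2*arccos(0.99328) = 0.2320

0.2320


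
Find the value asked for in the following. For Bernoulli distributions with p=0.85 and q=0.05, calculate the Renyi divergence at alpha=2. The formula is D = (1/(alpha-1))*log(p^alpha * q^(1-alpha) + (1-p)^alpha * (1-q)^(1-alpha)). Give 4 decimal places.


Renyi divergence of order alpha between Bernoulli distributions:
D = (1/(alpha-1))*log(p^alpha * q^(1-alpha) + (1-p)^alpha * (1-q)^(1-alpha)).
alpha = 2, p = 0.85, q = 0.05.
p^alpha * q^(1-alpha) = 0.85^2 * 0.05^-1 = 14.45.
(1-p)^alpha * (1-q)^(1-alpha) = 0.15^2 * 0.95^-1 = 0.023684.
sum = 14.45 + 0.023684 = 14.473684.
D = (1/1)*log(14.473684) = 2.6723

2.6723


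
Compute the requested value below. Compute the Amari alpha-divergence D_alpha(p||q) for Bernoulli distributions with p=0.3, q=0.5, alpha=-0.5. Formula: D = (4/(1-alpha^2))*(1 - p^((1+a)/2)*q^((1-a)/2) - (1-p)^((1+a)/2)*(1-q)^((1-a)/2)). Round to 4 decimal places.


Amari alpha-divergence:
D = (4/(1-alpha^2))*(1 - p^((1+a)/2)*q^((1-a)/2) - (1-p)^((1+a)/2)*(1-q)^((1-a)/2)).
alpha = -0.5, p = 0.3, q = 0.5.
e1 = (1+alpha)/2 = 0.25, e2 = (1-alpha)/2 = 0.75.
t1 = p^e1 * q^e2 = 0.3^0.25 * 0.5^0.75 = 0.440056.
t2 = (1-p)^e1 * (1-q)^e2 = 0.7^0.25 * 0.5^0.75 = 0.543879.
4/(1-alpha^2) = 5.333333.
D = 5.333333*(1 - 0.440056 - 0.543879) = 0.0857

0.0857


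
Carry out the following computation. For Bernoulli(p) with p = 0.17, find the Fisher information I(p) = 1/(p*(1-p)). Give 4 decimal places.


For Bernoulli(p), Fisher information is I(p) = 1/(p*(1-p)).
p = 0.17, 1-p = 0.83.
p*(1-p) = 0.1411.
I(p) = 1/0.1411 = 7.0872

7.0872


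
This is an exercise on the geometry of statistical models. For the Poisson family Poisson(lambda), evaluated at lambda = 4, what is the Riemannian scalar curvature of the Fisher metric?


This family has a single free parameter, so its statistical manifold
is 1-dimensional. The Riemann curvature tensor of any 1-dimensional
Riemannian manifold vanishes identically, so R = 0.

0


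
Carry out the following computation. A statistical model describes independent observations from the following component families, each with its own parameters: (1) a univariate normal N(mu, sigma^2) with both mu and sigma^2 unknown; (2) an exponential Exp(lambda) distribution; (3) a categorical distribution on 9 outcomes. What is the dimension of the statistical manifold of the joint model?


The dimension of a statistical manifold equals the number of free
(independent) real parameters of the model. For a product of independent
blocks the parameter counts add.
- normal (mu, sigma^2): 2.
- exponential (lambda): 1.
- categorical on 9 outcomes (probabilities sum to 1): 9-1 = 8.
Total = 2 + 1 + 8 = 11.
Dimension = 11

11


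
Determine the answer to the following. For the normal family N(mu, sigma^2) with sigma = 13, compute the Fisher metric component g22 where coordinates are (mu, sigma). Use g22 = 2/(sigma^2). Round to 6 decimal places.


For the 2-parameter normal family, the Fisher metric has:
  g11 = 1/sigma^2, g22 = 2/sigma^2.
sigma = 13, sigma^2 = 169.
g22 = 0.011834

0.011834


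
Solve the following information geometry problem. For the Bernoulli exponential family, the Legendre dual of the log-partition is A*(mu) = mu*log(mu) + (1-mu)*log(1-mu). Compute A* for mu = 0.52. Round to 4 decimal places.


Legendre transform for Bernoulli:
A*(mu) = mu*log(mu) + (1-mu)*log(1-mu).
mu = 0.52, 1-mu = 0.48.
mu*log(mu) = 0.52*log(0.52) = -0.340042.
(1-mu)*log(1-mu) = 0.48*log(0.48) = -0.352305.
A* = -0.340042 + -0.352305 = -0.6923

-0.6923


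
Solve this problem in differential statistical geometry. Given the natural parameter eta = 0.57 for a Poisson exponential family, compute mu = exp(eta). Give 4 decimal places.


Expectation parameter for Poisson exponential family:
mu = exp(eta).
eta = 0.57.
mu = exp(0.57) = 1.7683

1.7683


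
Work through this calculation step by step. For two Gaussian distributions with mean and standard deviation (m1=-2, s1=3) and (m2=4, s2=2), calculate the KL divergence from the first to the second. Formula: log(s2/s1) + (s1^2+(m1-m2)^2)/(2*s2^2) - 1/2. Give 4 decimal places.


KL divergence between normal distributions:
KL = log(s2/s1) + (s1^2 + (m1-m2)^2)/(2*s2^2) - 1/2.
log(2/3) = -0.405465.
(3^2 + (-2-4)^2)/(2*2^2) = (9 + 36)/8 = 5.625.
KL = -0.405465 + 5.625 - 0.5 = 4.7195

4.7195


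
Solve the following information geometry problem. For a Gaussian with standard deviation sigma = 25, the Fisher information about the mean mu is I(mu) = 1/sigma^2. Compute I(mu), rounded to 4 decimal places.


The Fisher information for the mean of a normal distribution is I(mu) = 1/sigma^2.
sigma = 25, so sigma^2 = 625.
I(mu) = 1/625 = 0.0016

0.0016


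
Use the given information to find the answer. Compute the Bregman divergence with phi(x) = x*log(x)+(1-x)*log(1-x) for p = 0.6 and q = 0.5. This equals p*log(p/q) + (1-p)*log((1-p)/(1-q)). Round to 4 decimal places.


Bregman divergence with negative entropy generator:
D = p*log(p/q) + (1-p)*log((1-p)/(1-q)).
p = 0.6, q = 0.5.
p*log(p/q) = 0.6*log(0.6/0.5) = 0.109393.
(1-p)*log((1-p)/(1-q)) = 0.4*log(0.4/0.5) = -0.089257.
D = 0.109393 + -0.089257 = 0.0201

0.0201


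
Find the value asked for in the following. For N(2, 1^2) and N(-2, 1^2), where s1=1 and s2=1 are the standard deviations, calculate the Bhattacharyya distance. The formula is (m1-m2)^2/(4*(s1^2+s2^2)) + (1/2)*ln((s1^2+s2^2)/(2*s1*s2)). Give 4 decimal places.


Bhattacharyya distance between two Gaussians:
DB = (m1-m2)^2/(4*(s1^2+s2^2)) + (1/2)*ln((s1^2+s2^2)/(2*s1*s2)).
(m1-m2)^2 = (4)^2 = 16.
s1^2+s2^2 = 1 + 1 = 2.
term1 = 16/8 = 2.0.
term2 = 0.5*ln(2/2.0) = 0.0.
DB = 2.0 + 0.0 = 2.0000

2.0000


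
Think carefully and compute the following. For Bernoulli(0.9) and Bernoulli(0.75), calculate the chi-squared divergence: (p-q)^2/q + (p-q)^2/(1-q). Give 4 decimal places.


Chi-squared divergence between Bernoulli distributions:
chi^2 = (p-q)^2/q + (p-q)^2/(1-q).
p = 0.9, q = 0.75, p-q = 0.15.
(p-q)^2 = 0.0225.
term1 = 0.0225/0.75 = 0.03.
term2 = 0.0225/0.25 = 0.09.
chi^2 = 0.03 + 0.09 = 0.1200

0.1200


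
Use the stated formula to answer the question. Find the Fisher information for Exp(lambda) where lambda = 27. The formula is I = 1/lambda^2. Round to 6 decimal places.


Fisher information for exponential: I(lambda) = 1/lambda^2.
lambda = 27, lambda^2 = 729.
I = 1/729 = 0.001372

0.001372


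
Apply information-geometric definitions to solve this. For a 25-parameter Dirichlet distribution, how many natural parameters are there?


Exponential family dimension calculation:
Dirichlet with 25 components has 25 natural parameters.

25


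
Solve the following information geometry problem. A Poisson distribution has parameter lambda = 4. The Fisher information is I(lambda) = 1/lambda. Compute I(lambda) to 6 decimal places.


Fisher information for Poisson: I(lambda) = 1/lambda.
lambda = 4.
I(lambda) = 1/4 = 0.250000

0.250000


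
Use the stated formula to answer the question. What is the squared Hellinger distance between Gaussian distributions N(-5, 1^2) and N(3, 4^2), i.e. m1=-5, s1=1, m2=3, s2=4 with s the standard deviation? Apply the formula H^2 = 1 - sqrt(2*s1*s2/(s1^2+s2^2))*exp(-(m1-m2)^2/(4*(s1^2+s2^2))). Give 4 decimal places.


Squared Hellinger distance for Gaussians:
H^2 = 1 - sqrt(2*s1*s2/(s1^2+s2^2)) * exp(-(m1-m2)^2/(4*(s1^2+s2^2))).
s1^2 = 1, s2^2 = 16, s1^2+s2^2 = 17.
sqrt(2*1*4/(17)) = 0.685994.
(m1-m2)^2 = (-8)^2 = 64.
exp(-64/(4*17)) = exp(-0.941176) = 0.390169.
H^2 = 1 - 0.685994*0.390169 = 0.7323

0.7323


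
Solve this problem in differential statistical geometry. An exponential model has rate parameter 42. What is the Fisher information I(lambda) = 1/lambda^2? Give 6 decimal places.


Fisher information for exponential: I(lambda) = 1/lambda^2.
lambda = 42, lambda^2 = 1764.
I = 1/1764 = 0.000567

0.000567


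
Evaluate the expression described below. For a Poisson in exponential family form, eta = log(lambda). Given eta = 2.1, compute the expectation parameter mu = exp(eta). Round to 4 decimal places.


Expectation parameter for Poisson exponential family:
mu = exp(eta).
eta = 2.1.
mu = exp(2.1) = 8.1662

8.1662


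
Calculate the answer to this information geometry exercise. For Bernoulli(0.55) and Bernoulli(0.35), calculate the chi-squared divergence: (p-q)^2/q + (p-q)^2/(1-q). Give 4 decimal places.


Chi-squared divergence between Bernoulli distributions:
chi^2 = (p-q)^2/q + (p-q)^2/(1-q).
p = 0.55, q = 0.35, p-q = 0.2.
(p-q)^2 = 0.04.
term1 = 0.04/0.35 = 0.114286.
term2 = 0.04/0.65 = 0.061538.
chi^2 = 0.114286 + 0.061538 = 0.1758

0.1758


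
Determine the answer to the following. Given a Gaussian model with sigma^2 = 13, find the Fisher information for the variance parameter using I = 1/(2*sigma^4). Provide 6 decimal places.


Fisher information for variance: I(sigma^2) = 1/(2*sigma^4).
sigma^2 = 13, so sigma^4 = 169.
I = 1/(2*169) = 1/338 = 0.002959

0.002959


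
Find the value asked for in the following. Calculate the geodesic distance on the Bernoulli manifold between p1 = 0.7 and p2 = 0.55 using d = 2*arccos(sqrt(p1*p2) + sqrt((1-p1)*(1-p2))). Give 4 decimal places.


Geodesic distance on Bernoulli manifold:
d(p1,p2) = 2*arccos(sqrt(p1*p2) + sqrt((1-p1)*(1-p2))).
sqrt(p1*p2) = sqrt(0.7*0.55) = 0.620484.
sqrt((1-p1)*(1-p2)) = sqrt(0.3*0.45) = 0.367423.
arg = 0.620484 + 0.367423 = 0.987907.
d = 2*arccos(0.987907) = 0.3113

0.3113


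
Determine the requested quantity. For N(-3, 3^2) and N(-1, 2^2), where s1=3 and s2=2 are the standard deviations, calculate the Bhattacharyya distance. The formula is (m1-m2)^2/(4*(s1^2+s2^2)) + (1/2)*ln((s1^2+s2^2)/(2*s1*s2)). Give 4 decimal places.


Bhattacharyya distance between two Gaussians:
DB = (m1-m2)^2/(4*(s1^2+s2^2)) + (1/2)*ln((s1^2+s2^2)/(2*s1*s2)).
(m1-m2)^2 = (-2)^2 = 4.
s1^2+s2^2 = 9 + 4 = 13.
term1 = 4/52 = 0.076923.
term2 = 0.5*ln(13/12.0) = 0.040021.
DB = 0.076923 + 0.040021 = 0.1169

0.1169


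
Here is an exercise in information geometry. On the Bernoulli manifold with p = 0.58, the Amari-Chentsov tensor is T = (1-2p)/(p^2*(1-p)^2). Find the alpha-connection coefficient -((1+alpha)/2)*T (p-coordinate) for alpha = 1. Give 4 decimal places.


Skewness (Amari-Chentsov) tensor: T = (1-2p)/(p^2*(1-p)^2).
p = 0.58, 1-2p = -0.16, p^2 = 0.3364, (1-p)^2 = 0.1764.
T = -0.16/(0.3364 * 0.1764) = -2.696283.
In the p-coordinate, Gamma^(alpha) = Gamma^(0) - (alpha/2)*T with Gamma^(0) = (1/2)*g'(p) = -T/2,
so Gamma^(alpha) = -((1+alpha)/2)*T.
alpha = 1, -(1+alpha)/2 = -1.0.
Gamma = -1.0 * -2.696283 = 2.6963

2.6963


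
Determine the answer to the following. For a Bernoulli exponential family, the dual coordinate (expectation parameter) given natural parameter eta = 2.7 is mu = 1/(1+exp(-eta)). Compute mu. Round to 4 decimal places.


Dual coordinate (expectation parameter) for Bernoulli:
mu = 1/(1+exp(-eta)).
eta = 2.7.
exp(-eta) = exp(-2.7) = 0.067206.
mu = 1/(1+0.067206) = 0.9370

0.9370


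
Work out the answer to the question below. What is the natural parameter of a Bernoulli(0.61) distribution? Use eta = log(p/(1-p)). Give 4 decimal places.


Natural parameter for Bernoulli: eta = log(p/(1-p)).
p = 0.61, 1-p = 0.39.
p/(1-p) = 1.564103.
eta = log(1.564103) = 0.4473

0.4473


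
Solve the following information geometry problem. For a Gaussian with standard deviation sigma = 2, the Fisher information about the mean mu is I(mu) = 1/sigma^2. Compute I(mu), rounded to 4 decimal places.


The Fisher information for the mean of a normal distribution is I(mu) = 1/sigma^2.
sigma = 2, so sigma^2 = 4.
I(mu) = 1/4 = 0.2500

0.2500


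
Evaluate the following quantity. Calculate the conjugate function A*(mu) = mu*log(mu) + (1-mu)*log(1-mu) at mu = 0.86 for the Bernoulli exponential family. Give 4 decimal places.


Legendre transform for Bernoulli:
A*(mu) = mu*log(mu) + (1-mu)*log(1-mu).
mu = 0.86, 1-mu = 0.14.
mu*log(mu) = 0.86*log(0.86) = -0.129708.
(1-mu)*log(1-mu) = 0.14*log(0.14) = -0.275256.
A* = -0.129708 + -0.275256 = -0.4050

-0.4050


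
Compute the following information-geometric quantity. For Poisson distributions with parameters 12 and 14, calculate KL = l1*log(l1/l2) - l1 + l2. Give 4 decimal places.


KL divergence for Poisson:
KL = l1*log(l1/l2) - l1 + l2.
l1 = 12, l2 = 14.
log(12/14) = -0.154151.
l1*log(l1/l2) = 12 * -0.154151 = -1.849808.
KL = -1.849808 - 12 + 14 = 0.1502

0.1502


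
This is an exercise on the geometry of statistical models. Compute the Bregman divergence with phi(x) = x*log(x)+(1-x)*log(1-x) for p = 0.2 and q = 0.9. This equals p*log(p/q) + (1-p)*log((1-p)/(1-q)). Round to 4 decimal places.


Bregman divergence with negative entropy generator:
D = p*log(p/q) + (1-p)*log((1-p)/(1-q)).
p = 0.2, q = 0.9.
p*log(p/q) = 0.2*log(0.2/0.9) = -0.300815.
(1-p)*log((1-p)/(1-q)) = 0.8*log(0.8/0.1) = 1.663553.
D = -0.300815 + 1.663553 = 1.3627

1.3627


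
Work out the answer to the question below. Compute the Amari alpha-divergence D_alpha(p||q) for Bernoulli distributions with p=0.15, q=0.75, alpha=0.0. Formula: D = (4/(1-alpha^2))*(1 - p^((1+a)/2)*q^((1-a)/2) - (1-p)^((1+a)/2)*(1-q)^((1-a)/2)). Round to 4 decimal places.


Amari alpha-divergence:
D = (4/(1-alpha^2))*(1 - p^((1+a)/2)*q^((1-a)/2) - (1-p)^((1+a)/2)*(1-q)^((1-a)/2)).
alpha = 0.0, p = 0.15, q = 0.75.
e1 = (1+alpha)/2 = 0.5, e2 = (1-alpha)/2 = 0.5.
t1 = p^e1 * q^e2 = 0.15^0.5 * 0.75^0.5 = 0.33541.
t2 = (1-p)^e1 * (1-q)^e2 = 0.85^0.5 * 0.25^0.5 = 0.460977.
4/(1-alpha^2) = 4.0.
D = 4.0*(1 - 0.33541 - 0.460977) = 0.8145

0.8145


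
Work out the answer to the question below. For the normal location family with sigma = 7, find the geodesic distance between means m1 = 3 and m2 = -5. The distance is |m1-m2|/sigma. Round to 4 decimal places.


On the fixed-variance normal subfamily, geodesic distance = |m1-m2|/sigma.
|3 - -5| = 8.
sigma = 7.
d = 8/7 = 1.1429

1.1429


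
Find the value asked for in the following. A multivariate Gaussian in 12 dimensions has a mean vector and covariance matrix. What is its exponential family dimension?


Exponential family dimension calculation:
For 12-dim MVN: mean has 12 params, covariance has 12*13/2 = 78 unique entries.
Total dim = 12 + 78 = 90.

90


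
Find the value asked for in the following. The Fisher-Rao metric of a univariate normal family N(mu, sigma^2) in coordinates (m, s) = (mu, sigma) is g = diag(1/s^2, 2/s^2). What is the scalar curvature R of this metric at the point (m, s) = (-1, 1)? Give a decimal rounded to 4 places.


The metric has the form g = (A dm^2 + B ds^2)/s^2 with A = 1, B = 2.
Substitute u = sqrt(A/B)*m: g = B*(du^2 + ds^2)/s^2, i.e. B times the
Poincare upper half-plane metric, which has constant Gaussian curvature -1.
Scaling a 2D metric by a constant c divides the Gaussian curvature by c,
so K = -1/B = -1/(2) = -0.5000 everywhere (the point (m, s) = (-1, 1) is irrelevant:
the curvature is constant).
Scalar curvature in dimension 2: R = 2K = -2/(2) = -1.0000.

-1.0000


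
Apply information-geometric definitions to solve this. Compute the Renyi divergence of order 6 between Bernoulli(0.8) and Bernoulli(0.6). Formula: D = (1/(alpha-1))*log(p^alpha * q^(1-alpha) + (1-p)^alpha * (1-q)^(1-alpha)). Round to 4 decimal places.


Renyi divergence of order alpha between Bernoulli distributions:
D = (1/(alpha-1))*log(p^alpha * q^(1-alpha) + (1-p)^alpha * (1-q)^(1-alpha)).
alpha = 6, p = 0.8, q = 0.6.
p^alpha * q^(1-alpha) = 0.8^6 * 0.6^-5 = 3.371193.
(1-p)^alpha * (1-q)^(1-alpha) = 0.2^6 * 0.4^-5 = 0.00625.
sum = 3.371193 + 0.00625 = 3.377443.
D = (1/5)*log(3.377443) = 0.2434

0.2434


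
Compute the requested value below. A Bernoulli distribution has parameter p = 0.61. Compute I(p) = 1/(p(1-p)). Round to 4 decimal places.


For Bernoulli(p), Fisher information is I(p) = 1/(p*(1-p)).
p = 0.61, 1-p = 0.39.
p*(1-p) = 0.2379.
I(p) = 1/0.2379 = 4.2034

4.2034


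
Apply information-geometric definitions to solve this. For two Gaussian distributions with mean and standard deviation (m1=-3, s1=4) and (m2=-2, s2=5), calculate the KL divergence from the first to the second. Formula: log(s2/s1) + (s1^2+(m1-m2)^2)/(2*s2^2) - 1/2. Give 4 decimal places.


KL divergence between normal distributions:
KL = log(s2/s1) + (s1^2 + (m1-m2)^2)/(2*s2^2) - 1/2.
log(5/4) = 0.223144.
(4^2 + (-3--2)^2)/(2*5^2) = (16 + 1)/50 = 0.34.
KL = 0.223144 + 0.34 - 0.5 = 0.0631

0.0631


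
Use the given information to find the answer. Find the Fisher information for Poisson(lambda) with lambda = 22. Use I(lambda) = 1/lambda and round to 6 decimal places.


Fisher information for Poisson: I(lambda) = 1/lambda.
lambda = 22.
I(lambda) = 1/22 = 0.045455

0.045455


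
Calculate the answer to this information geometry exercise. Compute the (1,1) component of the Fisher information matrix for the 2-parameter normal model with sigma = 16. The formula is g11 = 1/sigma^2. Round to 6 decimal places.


For the 2-parameter normal family, the Fisher metric has:
  g11 = 1/sigma^2, g22 = 2/sigma^2.
sigma = 16, sigma^2 = 256.
g11 = 0.003906

0.003906


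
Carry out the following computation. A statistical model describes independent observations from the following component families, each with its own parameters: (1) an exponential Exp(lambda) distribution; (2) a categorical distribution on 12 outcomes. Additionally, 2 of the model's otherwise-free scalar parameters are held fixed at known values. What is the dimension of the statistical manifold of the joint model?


The dimension of a statistical manifold equals the number of free
(independent) real parameters of the model. For a product of independent
blocks the parameter counts add.
- exponential (lambda): 1.
- categorical on 12 outcomes (probabilities sum to 1): 12-1 = 11.
Total = 1 + 11 = 12.
2 parameter(s) fixed at known values: 12 - 2 = 10.
Dimension = 10

10


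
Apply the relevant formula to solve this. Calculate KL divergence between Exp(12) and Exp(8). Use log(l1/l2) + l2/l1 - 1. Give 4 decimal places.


KL divergence for exponential family:
KL = log(l1/l2) + l2/l1 - 1.
log(12/8) = 0.405465.
8/12 = 0.666667.
KL = 0.405465 + 0.666667 - 1 = 0.0721

0.0721


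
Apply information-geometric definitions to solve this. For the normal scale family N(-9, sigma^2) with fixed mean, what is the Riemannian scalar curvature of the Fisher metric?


This family has a single free parameter, so its statistical manifold
is 1-dimensional. The Riemann curvature tensor of any 1-dimensional
Riemannian manifold vanishes identically, so R = 0.

0


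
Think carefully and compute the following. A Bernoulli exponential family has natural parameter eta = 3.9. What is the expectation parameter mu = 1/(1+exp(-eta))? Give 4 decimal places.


Dual coordinate (expectation parameter) for Bernoulli:
mu = 1/(1+exp(-eta)).
eta = 3.9.
exp(-eta) = exp(-3.9) = 0.020242.
mu = 1/(1+0.020242) = 0.9802

0.9802


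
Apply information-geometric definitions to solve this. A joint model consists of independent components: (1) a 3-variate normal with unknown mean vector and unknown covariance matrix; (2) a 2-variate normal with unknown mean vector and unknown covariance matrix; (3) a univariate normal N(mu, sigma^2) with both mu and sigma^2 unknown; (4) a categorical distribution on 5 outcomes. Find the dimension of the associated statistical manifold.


The dimension of a statistical manifold equals the number of free
(independent) real parameters of the model. For a product of independent
blocks the parameter counts add.
- 3-variate normal: 3 (mean) + 3*4/2 = 6 (symmetric covariance) = 9.
- 2-variate normal: 2 (mean) + 2*3/2 = 3 (symmetric covariance) = 5.
- normal (mu, sigma^2): 2.
- categorical on 5 outcomes (probabilities sum to 1): 5-1 = 4.
Total = 9 + 5 + 2 + 4 = 20.
Dimension = 20

20


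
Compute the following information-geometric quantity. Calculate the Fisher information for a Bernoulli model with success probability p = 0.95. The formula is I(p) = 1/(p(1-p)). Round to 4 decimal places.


For Bernoulli(p), Fisher information is I(p) = 1/(p*(1-p)).
p = 0.95, 1-p = 0.05.
p*(1-p) = 0.0475.
I(p) = 1/0.0475 = 21.0526

21.0526


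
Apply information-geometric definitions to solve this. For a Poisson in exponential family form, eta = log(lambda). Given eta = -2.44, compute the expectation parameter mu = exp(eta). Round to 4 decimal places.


Expectation parameter for Poisson exponential family:
mu = exp(eta).
eta = -2.44.
mu = exp(-2.44) = 0.0872

0.0872


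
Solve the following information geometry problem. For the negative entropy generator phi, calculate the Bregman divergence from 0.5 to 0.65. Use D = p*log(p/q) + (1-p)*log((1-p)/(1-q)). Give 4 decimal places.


Bregman divergence with negative entropy generator:
D = p*log(p/q) + (1-p)*log((1-p)/(1-q)).
p = 0.5, q = 0.65.
p*log(p/q) = 0.5*log(0.5/0.65) = -0.131182.
(1-p)*log((1-p)/(1-q)) = 0.5*log(0.5/0.35) = 0.178337.
D = -0.131182 + 0.178337 = 0.0472

0.0472


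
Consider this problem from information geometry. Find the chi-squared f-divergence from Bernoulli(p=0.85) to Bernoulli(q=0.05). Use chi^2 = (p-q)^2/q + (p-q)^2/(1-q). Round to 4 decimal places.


Chi-squared divergence between Bernoulli distributions:
chi^2 = (p-q)^2/q + (p-q)^2/(1-q).
p = 0.85, q = 0.05, p-q = 0.8.
(p-q)^2 = 0.64.
term1 = 0.64/0.05 = 12.8.
term2 = 0.64/0.95 = 0.673684.
chi^2 = 12.8 + 0.673684 = 13.4737

13.4737


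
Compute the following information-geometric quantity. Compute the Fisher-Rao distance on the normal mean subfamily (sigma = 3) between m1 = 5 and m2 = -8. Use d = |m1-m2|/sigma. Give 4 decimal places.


On the fixed-variance normal subfamily, geodesic distance = |m1-m2|/sigma.
|5 - -8| = 13.
sigma = 3.
d = 13/3 = 4.3333

4.3333


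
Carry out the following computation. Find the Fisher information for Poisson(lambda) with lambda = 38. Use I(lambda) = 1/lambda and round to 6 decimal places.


Fisher information for Poisson: I(lambda) = 1/lambda.
lambda = 38.
I(lambda) = 1/38 = 0.026316

0.026316


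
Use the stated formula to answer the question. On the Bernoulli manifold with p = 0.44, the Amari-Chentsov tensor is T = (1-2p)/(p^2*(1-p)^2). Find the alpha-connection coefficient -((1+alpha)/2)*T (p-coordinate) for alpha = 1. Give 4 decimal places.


Skewness (Amari-Chentsov) tensor: T = (1-2p)/(p^2*(1-p)^2).
p = 0.44, 1-2p = 0.12, p^2 = 0.1936, (1-p)^2 = 0.3136.
T = 0.12/(0.1936 * 0.3136) = 1.976514.
In the p-coordinate, Gamma^(alpha) = Gamma^(0) - (alpha/2)*T with Gamma^(0) = (1/2)*g'(p) = -T/2,
so Gamma^(alpha) = -((1+alpha)/2)*T.
alpha = 1, -(1+alpha)/2 = -1.0.
Gamma = -1.0 * 1.976514 = -1.9765

-1.9765


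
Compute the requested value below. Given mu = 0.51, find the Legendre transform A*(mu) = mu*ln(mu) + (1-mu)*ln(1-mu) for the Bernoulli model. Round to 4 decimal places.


Legendre transform for Bernoulli:
A*(mu) = mu*log(mu) + (1-mu)*log(1-mu).
mu = 0.51, 1-mu = 0.49.
mu*log(mu) = 0.51*log(0.51) = -0.343406.
(1-mu)*log(1-mu) = 0.49*log(0.49) = -0.349541.
A* = -0.343406 + -0.349541 = -0.6929

-0.6929


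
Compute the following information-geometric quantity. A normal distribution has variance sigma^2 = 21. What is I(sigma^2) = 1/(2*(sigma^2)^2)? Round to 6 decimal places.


Fisher information for variance: I(sigma^2) = 1/(2*sigma^4).
sigma^2 = 21, so sigma^4 = 441.
I = 1/(2*441) = 1/882 = 0.001134

0.001134


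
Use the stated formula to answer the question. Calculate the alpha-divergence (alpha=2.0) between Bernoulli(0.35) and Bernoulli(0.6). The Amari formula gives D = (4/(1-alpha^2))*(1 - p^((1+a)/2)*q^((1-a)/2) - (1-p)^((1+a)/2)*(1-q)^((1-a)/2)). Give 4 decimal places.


Amari alpha-divergence:
D = (4/(1-alpha^2))*(1 - p^((1+a)/2)*q^((1-a)/2) - (1-p)^((1+a)/2)*(1-q)^((1-a)/2)).
alpha = 2.0, p = 0.35, q = 0.6.
e1 = (1+alpha)/2 = 1.5, e2 = (1-alpha)/2 = -0.5.
t1 = p^e1 * q^e2 = 0.35^1.5 * 0.6^-0.5 = 0.267317.
t2 = (1-p)^e1 * (1-q)^e2 = 0.65^1.5 * 0.4^-0.5 = 0.828591.
4/(1-alpha^2) = -1.333333.
D = -1.333333*(1 - 0.267317 - 0.828591) = 0.1279

0.1279


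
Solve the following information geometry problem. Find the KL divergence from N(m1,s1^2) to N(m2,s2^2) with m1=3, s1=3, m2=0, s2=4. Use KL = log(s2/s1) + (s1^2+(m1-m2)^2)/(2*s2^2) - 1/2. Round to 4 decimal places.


KL divergence between normal distributions:
KL = log(s2/s1) + (s1^2 + (m1-m2)^2)/(2*s2^2) - 1/2.
log(4/3) = 0.287682.
(3^2 + (3-0)^2)/(2*4^2) = (9 + 9)/32 = 0.5625.
KL = 0.287682 + 0.5625 - 0.5 = 0.3502

0.3502


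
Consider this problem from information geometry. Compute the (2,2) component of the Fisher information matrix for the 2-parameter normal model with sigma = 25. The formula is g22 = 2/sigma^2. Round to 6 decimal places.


For the 2-parameter normal family, the Fisher metric has:
  g11 = 1/sigma^2, g22 = 2/sigma^2.
sigma = 25, sigma^2 = 625.
g22 = 0.003200

0.003200


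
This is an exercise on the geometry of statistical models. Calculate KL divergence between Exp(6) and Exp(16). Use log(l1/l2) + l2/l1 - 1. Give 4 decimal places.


KL divergence for exponential family:
KL = log(l1/l2) + l2/l1 - 1.
log(6/16) = -0.980829.
16/6 = 2.666667.
KL = -0.980829 + 2.666667 - 1 = 0.6858

0.6858


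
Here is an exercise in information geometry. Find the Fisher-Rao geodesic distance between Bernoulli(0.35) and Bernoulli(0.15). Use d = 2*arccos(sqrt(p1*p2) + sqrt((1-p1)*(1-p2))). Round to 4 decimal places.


Geodesic distance on Bernoulli manifold:
d(p1,p2) = 2*arccos(sqrt(p1*p2) + sqrt((1-p1)*(1-p2))).
sqrt(p1*p2) = sqrt(0.35*0.15) = 0.229129.
sqrt((1-p1)*(1-p2)) = sqrt(0.65*0.85) = 0.743303.
arg = 0.229129 + 0.743303 = 0.972432.
d = 2*arccos(0.972432) = 0.4707

0.4707


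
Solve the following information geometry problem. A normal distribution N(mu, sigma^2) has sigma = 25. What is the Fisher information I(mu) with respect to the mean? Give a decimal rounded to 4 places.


The Fisher information for the mean of a normal distribution is I(mu) = 1/sigma^2.
sigma = 25, so sigma^2 = 625.
I(mu) = 1/625 = 0.0016

0.0016


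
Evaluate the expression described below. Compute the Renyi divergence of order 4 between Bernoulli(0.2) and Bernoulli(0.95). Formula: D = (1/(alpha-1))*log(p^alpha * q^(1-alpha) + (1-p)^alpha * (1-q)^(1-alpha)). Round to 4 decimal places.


Renyi divergence of order alpha between Bernoulli distributions:
D = (1/(alpha-1))*log(p^alpha * q^(1-alpha) + (1-p)^alpha * (1-q)^(1-alpha)).
alpha = 4, p = 0.2, q = 0.95.
p^alpha * q^(1-alpha) = 0.2^4 * 0.95^-3 = 0.001866.
(1-p)^alpha * (1-q)^(1-alpha) = 0.8^4 * 0.05^-3 = 3276.8.
sum = 0.001866 + 3276.8 = 3276.801866.
D = (1/3)*log(3276.801866) = 2.6982

2.6982


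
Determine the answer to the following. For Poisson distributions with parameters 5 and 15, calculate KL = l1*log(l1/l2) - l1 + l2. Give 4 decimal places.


KL divergence for Poisson:
KL = l1*log(l1/l2) - l1 + l2.
l1 = 5, l2 = 15.
log(5/15) = -1.098612.
l1*log(l1/l2) = 5 * -1.098612 = -5.493061.
KL = -5.493061 - 5 + 15 = 4.5069

4.5069


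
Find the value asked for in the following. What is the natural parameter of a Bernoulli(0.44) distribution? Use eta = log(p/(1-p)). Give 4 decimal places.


Natural parameter for Bernoulli: eta = log(p/(1-p)).
p = 0.44, 1-p = 0.56.
p/(1-p) = 0.785714.
eta = log(0.785714) = -0.2412

-0.2412


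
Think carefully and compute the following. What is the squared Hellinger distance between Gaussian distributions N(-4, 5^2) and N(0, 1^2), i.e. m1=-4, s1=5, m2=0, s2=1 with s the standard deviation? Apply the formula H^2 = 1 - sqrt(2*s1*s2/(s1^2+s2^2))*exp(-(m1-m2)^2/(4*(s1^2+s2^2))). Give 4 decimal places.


Squared Hellinger distance for Gaussians:
H^2 = 1 - sqrt(2*s1*s2/(s1^2+s2^2)) * exp(-(m1-m2)^2/(4*(s1^2+s2^2))).
s1^2 = 25, s2^2 = 1, s1^2+s2^2 = 26.
sqrt(2*5*1/(26)) = 0.620174.
(m1-m2)^2 = (-4)^2 = 16.
exp(-16/(4*26)) = exp(-0.153846) = 0.857404.
H^2 = 1 - 0.620174*0.857404 = 0.4683

0.4683


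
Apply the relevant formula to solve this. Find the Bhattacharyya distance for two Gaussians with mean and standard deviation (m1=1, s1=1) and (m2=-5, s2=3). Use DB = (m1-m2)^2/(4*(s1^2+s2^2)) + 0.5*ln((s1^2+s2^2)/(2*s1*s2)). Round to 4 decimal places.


Bhattacharyya distance between two Gaussians:
DB = (m1-m2)^2/(4*(s1^2+s2^2)) + (1/2)*ln((s1^2+s2^2)/(2*s1*s2)).
(m1-m2)^2 = (6)^2 = 36.
s1^2+s2^2 = 1 + 9 = 10.
term1 = 36/40 = 0.9.
term2 = 0.5*ln(10/6.0) = 0.255413.
DB = 0.9 + 0.255413 = 1.1554

1.1554


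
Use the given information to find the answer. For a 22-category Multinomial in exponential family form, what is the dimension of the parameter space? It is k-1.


Exponential family dimension calculation:
For Multinomial with k=22 categories, dim = k-1 = 21.

21


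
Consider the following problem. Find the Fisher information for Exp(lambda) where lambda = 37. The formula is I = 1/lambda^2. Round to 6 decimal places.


Fisher information for exponential: I(lambda) = 1/lambda^2.
lambda = 37, lambda^2 = 1369.
I = 1/1369 = 0.000730

0.000730


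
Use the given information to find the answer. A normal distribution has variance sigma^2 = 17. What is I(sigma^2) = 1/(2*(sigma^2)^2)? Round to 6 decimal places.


Fisher information for variance: I(sigma^2) = 1/(2*sigma^4).
sigma^2 = 17, so sigma^4 = 289.
I = 1/(2*289) = 1/578 = 0.001730

0.001730


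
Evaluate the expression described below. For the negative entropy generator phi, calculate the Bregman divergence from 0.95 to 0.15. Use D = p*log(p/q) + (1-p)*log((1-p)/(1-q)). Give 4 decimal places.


Bregman divergence with negative entropy generator:
D = p*log(p/q) + (1-p)*log((1-p)/(1-q)).
p = 0.95, q = 0.15.
p*log(p/q) = 0.95*log(0.95/0.15) = 1.753535.
(1-p)*log((1-p)/(1-q)) = 0.05*log(0.05/0.85) = -0.141661.
D = 1.753535 + -0.141661 = 1.6119

1.6119


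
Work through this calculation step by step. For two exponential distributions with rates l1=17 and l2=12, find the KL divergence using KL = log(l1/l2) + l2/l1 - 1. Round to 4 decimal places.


KL divergence for exponential family:
KL = log(l1/l2) + l2/l1 - 1.
log(17/12) = 0.348307.
12/17 = 0.705882.
KL = 0.348307 + 0.705882 - 1 = 0.0542

0.0542


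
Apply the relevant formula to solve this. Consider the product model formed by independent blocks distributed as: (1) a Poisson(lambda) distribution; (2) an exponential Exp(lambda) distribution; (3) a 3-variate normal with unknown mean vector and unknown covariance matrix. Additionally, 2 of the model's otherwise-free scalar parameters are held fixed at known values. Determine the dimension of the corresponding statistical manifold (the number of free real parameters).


The dimension of a statistical manifold equals the number of free
(independent) real parameters of the model. For a product of independent
blocks the parameter counts add.
- Poisson (lambda): 1.
- exponential (lambda): 1.
- 3-variate normal: 3 (mean) + 3*4/2 = 6 (symmetric covariance) = 9.
Total = 1 + 1 + 9 = 11.
2 parameter(s) fixed at known values: 11 - 2 = 9.
Dimension = 9

9


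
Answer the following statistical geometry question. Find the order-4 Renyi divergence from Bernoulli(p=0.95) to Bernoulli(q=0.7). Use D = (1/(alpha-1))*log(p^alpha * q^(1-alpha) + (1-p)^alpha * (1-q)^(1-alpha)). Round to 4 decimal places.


Renyi divergence of order alpha between Bernoulli distributions:
D = (1/(alpha-1))*log(p^alpha * q^(1-alpha) + (1-p)^alpha * (1-q)^(1-alpha)).
alpha = 4, p = 0.95, q = 0.7.
p^alpha * q^(1-alpha) = 0.95^4 * 0.7^-3 = 2.374654.
(1-p)^alpha * (1-q)^(1-alpha) = 0.05^4 * 0.3^-3 = 0.000231.
sum = 2.374654 + 0.000231 = 2.374885.
D = (1/3)*log(2.374885) = 0.2883

0.2883


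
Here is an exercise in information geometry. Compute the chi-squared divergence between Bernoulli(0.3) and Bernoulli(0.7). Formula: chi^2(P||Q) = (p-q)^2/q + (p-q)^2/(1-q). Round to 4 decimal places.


Chi-squared divergence between Bernoulli distributions:
chi^2 = (p-q)^2/q + (p-q)^2/(1-q).
p = 0.3, q = 0.7, p-q = -0.4.
(p-q)^2 = 0.16.
term1 = 0.16/0.7 = 0.228571.
term2 = 0.16/0.3 = 0.533333.
chi^2 = 0.228571 + 0.533333 = 0.7619

0.7619


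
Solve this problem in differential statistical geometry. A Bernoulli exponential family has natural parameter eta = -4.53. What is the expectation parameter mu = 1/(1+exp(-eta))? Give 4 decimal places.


Dual coordinate (expectation parameter) for Bernoulli:
mu = 1/(1+exp(-eta)).
eta = -4.53.
exp(-eta) = exp(4.53) = 92.758561.
mu = 1/(1+92.758561) = 0.0107

0.0107


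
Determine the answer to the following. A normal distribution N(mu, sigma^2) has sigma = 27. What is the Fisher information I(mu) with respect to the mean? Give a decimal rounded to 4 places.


The Fisher information for the mean of a normal distribution is I(mu) = 1/sigma^2.
sigma = 27, so sigma^2 = 729.
I(mu) = 1/729 = 0.0014

0.0014


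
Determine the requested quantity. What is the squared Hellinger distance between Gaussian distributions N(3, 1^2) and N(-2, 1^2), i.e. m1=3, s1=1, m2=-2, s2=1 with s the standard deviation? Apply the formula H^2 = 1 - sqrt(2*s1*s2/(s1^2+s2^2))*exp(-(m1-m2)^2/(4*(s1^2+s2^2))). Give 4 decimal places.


Squared Hellinger distance for Gaussians:
H^2 = 1 - sqrt(2*s1*s2/(s1^2+s2^2)) * exp(-(m1-m2)^2/(4*(s1^2+s2^2))).
s1^2 = 1, s2^2 = 1, s1^2+s2^2 = 2.
sqrt(2*1*1/(2)) = 1.0.
(m1-m2)^2 = (5)^2 = 25.
exp(-25/(4*2)) = exp(-3.125) = 0.043937.
H^2 = 1 - 1.0*0.043937 = 0.9561

0.9561


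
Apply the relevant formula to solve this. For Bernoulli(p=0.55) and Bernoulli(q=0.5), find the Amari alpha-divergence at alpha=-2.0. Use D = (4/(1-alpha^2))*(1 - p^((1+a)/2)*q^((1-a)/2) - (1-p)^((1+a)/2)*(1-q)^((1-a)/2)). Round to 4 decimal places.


Amari alpha-divergence:
D = (4/(1-alpha^2))*(1 - p^((1+a)/2)*q^((1-a)/2) - (1-p)^((1+a)/2)*(1-q)^((1-a)/2)).
alpha = -2.0, p = 0.55, q = 0.5.
e1 = (1+alpha)/2 = -0.5, e2 = (1-alpha)/2 = 1.5.
t1 = p^e1 * q^e2 = 0.55^-0.5 * 0.5^1.5 = 0.476731.
t2 = (1-p)^e1 * (1-q)^e2 = 0.45^-0.5 * 0.5^1.5 = 0.527046.
4/(1-alpha^2) = -1.333333.
D = -1.333333*(1 - 0.476731 - 0.527046) = 0.0050

0.0050


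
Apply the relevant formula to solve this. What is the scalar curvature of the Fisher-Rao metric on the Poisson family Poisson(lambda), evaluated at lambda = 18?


This family has a single free parameter, so its statistical manifold
is 1-dimensional. The Riemann curvature tensor of any 1-dimensional
Riemannian manifold vanishes identically, so R = 0.

0


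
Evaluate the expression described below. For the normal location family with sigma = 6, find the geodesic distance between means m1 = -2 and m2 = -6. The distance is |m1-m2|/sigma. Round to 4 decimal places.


On the fixed-variance normal subfamily, geodesic distance = |m1-m2|/sigma.
|-2 - -6| = 4.
sigma = 6.
d = 4/6 = 0.6667

0.6667


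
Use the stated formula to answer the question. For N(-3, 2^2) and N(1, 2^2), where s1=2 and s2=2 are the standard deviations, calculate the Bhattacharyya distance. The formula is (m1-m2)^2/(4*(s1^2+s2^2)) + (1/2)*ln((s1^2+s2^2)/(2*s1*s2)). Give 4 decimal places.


Bhattacharyya distance between two Gaussians:
DB = (m1-m2)^2/(4*(s1^2+s2^2)) + (1/2)*ln((s1^2+s2^2)/(2*s1*s2)).
(m1-m2)^2 = (-4)^2 = 16.
s1^2+s2^2 = 4 + 4 = 8.
term1 = 16/32 = 0.5.
term2 = 0.5*ln(8/8.0) = 0.0.
DB = 0.5 + 0.0 = 0.5000

0.5000


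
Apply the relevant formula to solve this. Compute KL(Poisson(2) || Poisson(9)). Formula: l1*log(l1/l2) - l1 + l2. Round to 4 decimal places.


KL divergence for Poisson:
KL = l1*log(l1/l2) - l1 + l2.
l1 = 2, l2 = 9.
log(2/9) = -1.504077.
l1*log(l1/l2) = 2 * -1.504077 = -3.008155.
KL = -3.008155 - 2 + 9 = 3.9918

3.9918


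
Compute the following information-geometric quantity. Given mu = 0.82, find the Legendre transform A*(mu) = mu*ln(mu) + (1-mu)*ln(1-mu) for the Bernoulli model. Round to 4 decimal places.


Legendre transform for Bernoulli:
A*(mu) = mu*log(mu) + (1-mu)*log(1-mu).
mu = 0.82, 1-mu = 0.18.
mu*log(mu) = 0.82*log(0.82) = -0.16273.
(1-mu)*log(1-mu) = 0.18*log(0.18) = -0.308664.
A* = -0.16273 + -0.308664 = -0.4714

-0.4714


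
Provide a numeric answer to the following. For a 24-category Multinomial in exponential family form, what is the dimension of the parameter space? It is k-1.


Exponential family dimension calculation:
For Multinomial with k=24 categories, dim = k-1 = 23.

23


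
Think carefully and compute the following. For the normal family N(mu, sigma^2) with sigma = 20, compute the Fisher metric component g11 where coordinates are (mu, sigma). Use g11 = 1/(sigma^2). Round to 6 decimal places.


For the 2-parameter normal family, the Fisher metric has:
  g11 = 1/sigma^2, g22 = 2/sigma^2.
sigma = 20, sigma^2 = 400.
g11 = 0.002500

0.002500
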